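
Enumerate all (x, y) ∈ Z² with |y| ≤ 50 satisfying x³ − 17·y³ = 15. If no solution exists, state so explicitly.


The equation is x³ - 17y³ = 15. For fixed y, x³ = 17·y³ + 15, so a solution requires the RHS to be a perfect cube.
Strategy: iterate y from -50 to 50, compute RHS = 17·y³ + 15, and check whether it is a (positive or negative) perfect cube.
Check small values of y:
  y = 0: RHS = 15 is not a perfect cube.
  y = 1: RHS = 32 is not a perfect cube.
  y = -1: RHS = -2 is not a perfect cube.
  y = 2: RHS = 151 is not a perfect cube.
  y = -2: RHS = -121 is not a perfect cube.
  y = 3: RHS = 474 is not a perfect cube.
  y = -3: RHS = -444 is not a perfect cube.
Continuing the search up to |y| = 50 finds no solutions either.
No (x, y) in the scanned range satisfies the equation.

No integer solutions with |y| ≤ 50.


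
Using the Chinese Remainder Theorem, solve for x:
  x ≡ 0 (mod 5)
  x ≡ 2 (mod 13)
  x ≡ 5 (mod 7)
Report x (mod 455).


Moduli 5, 13, 7 are pairwise coprime; by CRT there is a unique solution modulo M = 5 · 13 · 7 = 455.
Solve pairwise, accumulating the modulus:
  Start with x ≡ 0 (mod 5).
  Combine with x ≡ 2 (mod 13): since gcd(5, 13) = 1, we get a unique residue mod 65.
    Write x = 0 + 5·t and substitute into x ≡ 2 (mod 13): 5·t ≡ 2 − 0 = 2 (mod 13).
    The inverse of 5 mod 13 is 8 (since 5·8 = 40 = 3·13 + 1), so t ≡ 8·2 = 16 ≡ 3 (mod 13).
    Then x = 0 + 5·3 = 15, valid modulo lcm(5, 13) = 65: x ≡ 15 (mod 65).
  Combine with x ≡ 5 (mod 7): since gcd(65, 7) = 1, we get a unique residue mod 455.
    Write x = 15 + 65·t and substitute into x ≡ 5 (mod 7): 65·t ≡ 5 − 15 = -10 (mod 7).
    Reduce coefficients mod 7: 2·t ≡ 4 (mod 7).
    The inverse of 2 mod 7 is 4 (since 2·4 = 8 = 1·7 + 1), so t ≡ 4·4 = 16 ≡ 2 (mod 7).
    Then x = 15 + 65·2 = 145, valid modulo lcm(65, 7) = 455: x ≡ 145 (mod 455).
Verify: 145 mod 5 = 0 ✓, 145 mod 13 = 2 ✓, 145 mod 7 = 5 ✓.

x ≡ 145 (mod 455).


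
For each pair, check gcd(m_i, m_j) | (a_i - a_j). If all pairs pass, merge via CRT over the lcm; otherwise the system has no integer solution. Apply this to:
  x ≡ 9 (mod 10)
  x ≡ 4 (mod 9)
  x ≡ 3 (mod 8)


Moduli 10, 9, 8 are not pairwise coprime, so CRT works modulo lcm(m_i) when all pairwise compatibility conditions hold.
Pairwise compatibility: gcd(m_i, m_j) must divide a_i - a_j for every pair.
Merge one congruence at a time:
  Start: x ≡ 9 (mod 10).
  Combine with x ≡ 4 (mod 9): gcd(10, 9) = 1; 4 - 9 = -5, which IS divisible by 1, so compatible.
    Write x = 9 + 10·t and substitute into x ≡ 4 (mod 9): 10·t ≡ 4 − 9 = -5 (mod 9).
    Reduce coefficients mod 9: 1·t ≡ 4 (mod 9).
    So t ≡ 4 (mod 9).
    Then x = 9 + 10·4 = 49, valid modulo lcm(10, 9) = 90: x ≡ 49 (mod 90).
  Combine with x ≡ 3 (mod 8): gcd(90, 8) = 2; 3 - 49 = -46, which IS divisible by 2, so compatible.
    Write x = 49 + 90·t and substitute into x ≡ 3 (mod 8): 90·t ≡ 3 − 49 = -46 (mod 8).
    Divide the congruence (and modulus) by g = 2: 45·t ≡ -23 (mod 4).
    Reduce coefficients mod 4: 1·t ≡ 1 (mod 4).
    So t ≡ 1 (mod 4).
    Then x = 49 + 90·1 = 139, valid modulo lcm(90, 8) = 360: x ≡ 139 (mod 360).
Verify: 139 mod 10 = 9, 139 mod 9 = 4, 139 mod 8 = 3.

x ≡ 139 (mod 360).


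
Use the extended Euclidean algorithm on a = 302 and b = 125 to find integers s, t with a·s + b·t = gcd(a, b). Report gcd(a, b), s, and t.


Euclidean algorithm on (302, 125) — divide until remainder is 0:
  302 = 2 · 125 + 52
  125 = 2 · 52 + 21
  52 = 2 · 21 + 10
  21 = 2 · 10 + 1
  10 = 10 · 1 + 0
gcd(302, 125) = 1.
Track Bezout coefficients alongside the remainders: start with r₀ = 302 = a·1 + b·0 (s = 1, t = 0) and r₁ = 125 = a·0 + b·1 (s = 0, t = 1); each new remainder r_{k+1} = r_{k-1} − q_k·r_k inherits s_{k+1} = s_{k-1} − q_k·s_k, t_{k+1} = t_{k-1} − q_k·t_k, so r_k = a·s_k + b·t_k at every step:
  q = 2: r = 52, s = 1 − 2·0 = 1, t = 0 − 2·1 = -2  (check: 302·1 + 125·(-2) = 52)
  q = 2: r = 21, s = 0 − 2·1 = -2, t = 1 − 2·(-2) = 5  (check: 302·(-2) + 125·5 = 21)
  q = 2: r = 10, s = 1 − 2·(-2) = 5, t = -2 − 2·5 = -12  (check: 302·5 + 125·(-12) = 10)
  q = 2: r = 1, s = -2 − 2·5 = -12, t = 5 − 2·(-12) = 29  (check: 302·(-12) + 125·29 = 1)
The row with r = 1 (the gcd) gives the Bezout coefficients s = -12, t = 29.
Result: 302 · (-12) + 125 · (29) = 1.

gcd(302, 125) = 1; s = -12, t = 29 (check: 302·(-12) + 125·29 = 1).


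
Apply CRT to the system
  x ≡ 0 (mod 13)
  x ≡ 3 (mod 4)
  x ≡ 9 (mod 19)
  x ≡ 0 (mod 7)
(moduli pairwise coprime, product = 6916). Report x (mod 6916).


Product of moduli M = 13 · 4 · 19 · 7 = 6916.
Merge one congruence at a time:
  Start: x ≡ 0 (mod 13).
  Combine with x ≡ 3 (mod 4); new modulus lcm = 52.
    Write x = 0 + 13·t and substitute into x ≡ 3 (mod 4): 13·t ≡ 3 − 0 = 3 (mod 4).
    Reduce coefficients mod 4: 1·t ≡ 3 (mod 4).
    So t ≡ 3 (mod 4).
    Then x = 0 + 13·3 = 39, valid modulo lcm(13, 4) = 52: x ≡ 39 (mod 52).
  Combine with x ≡ 9 (mod 19); new modulus lcm = 988.
    Write x = 39 + 52·t and substitute into x ≡ 9 (mod 19): 52·t ≡ 9 − 39 = -30 (mod 19).
    Reduce coefficients mod 19: 14·t ≡ 8 (mod 19).
    The inverse of 14 mod 19 is 15 (since 14·15 = 210 = 11·19 + 1), so t ≡ 15·8 = 120 ≡ 6 (mod 19).
    Then x = 39 + 52·6 = 351, valid modulo lcm(52, 19) = 988: x ≡ 351 (mod 988).
  Combine with x ≡ 0 (mod 7); new modulus lcm = 6916.
    Write x = 351 + 988·t and substitute into x ≡ 0 (mod 7): 988·t ≡ 0 − 351 = -351 (mod 7).
    Reduce coefficients mod 7: 1·t ≡ 6 (mod 7).
    So t ≡ 6 (mod 7).
    Then x = 351 + 988·6 = 6279, valid modulo lcm(988, 7) = 6916: x ≡ 6279 (mod 6916).
Verify against each original: 6279 mod 13 = 0, 6279 mod 4 = 3, 6279 mod 19 = 9, 6279 mod 7 = 0.

x ≡ 6279 (mod 6916).


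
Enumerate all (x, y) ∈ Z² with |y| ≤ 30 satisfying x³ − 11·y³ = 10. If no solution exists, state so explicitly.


The equation is x³ - 11y³ = 10. For fixed y, x³ = 11·y³ + 10, so a solution requires the RHS to be a perfect cube.
Strategy: iterate y from -30 to 30, compute RHS = 11·y³ + 10, and check whether it is a (positive or negative) perfect cube.
Check small values of y:
  y = 0: RHS = 10 is not a perfect cube.
  y = 1: RHS = 21 is not a perfect cube.
  y = -1: RHS = -1 = (-1)³ ⇒ x = -1 works.
  y = 2: RHS = 98 is not a perfect cube.
  y = -2: RHS = -78 is not a perfect cube.
  y = 3: RHS = 307 is not a perfect cube.
  y = -3: RHS = -287 is not a perfect cube.
Continuing the search up to |y| = 30 finds no further solutions beyond those listed.
Collected solutions: (-1, -1).

Solutions (with |y| ≤ 30): (-1, -1).


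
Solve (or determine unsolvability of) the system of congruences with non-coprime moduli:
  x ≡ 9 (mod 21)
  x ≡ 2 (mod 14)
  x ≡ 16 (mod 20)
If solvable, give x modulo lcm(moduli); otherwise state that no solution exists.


Moduli 21, 14, 20 are not pairwise coprime, so CRT works modulo lcm(m_i) when all pairwise compatibility conditions hold.
Pairwise compatibility: gcd(m_i, m_j) must divide a_i - a_j for every pair.
Merge one congruence at a time:
  Start: x ≡ 9 (mod 21).
  Combine with x ≡ 2 (mod 14): gcd(21, 14) = 7; 2 - 9 = -7, which IS divisible by 7, so compatible.
    Write x = 9 + 21·t and substitute into x ≡ 2 (mod 14): 21·t ≡ 2 − 9 = -7 (mod 14).
    Divide the congruence (and modulus) by g = 7: 3·t ≡ -1 (mod 2).
    Reduce coefficients mod 2: 1·t ≡ 1 (mod 2).
    So t ≡ 1 (mod 2).
    Then x = 9 + 21·1 = 30, valid modulo lcm(21, 14) = 42: x ≡ 30 (mod 42).
  Combine with x ≡ 16 (mod 20): gcd(42, 20) = 2; 16 - 30 = -14, which IS divisible by 2, so compatible.
    Write x = 30 + 42·t and substitute into x ≡ 16 (mod 20): 42·t ≡ 16 − 30 = -14 (mod 20).
    Divide the congruence (and modulus) by g = 2: 21·t ≡ -7 (mod 10).
    Reduce coefficients mod 10: 1·t ≡ 3 (mod 10).
    So t ≡ 3 (mod 10).
    Then x = 30 + 42·3 = 156, valid modulo lcm(42, 20) = 420: x ≡ 156 (mod 420).
Verify: 156 mod 21 = 9, 156 mod 14 = 2, 156 mod 20 = 16.

x ≡ 156 (mod 420).


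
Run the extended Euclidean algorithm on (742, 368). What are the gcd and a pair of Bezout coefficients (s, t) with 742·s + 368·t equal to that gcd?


Euclidean algorithm on (742, 368) — divide until remainder is 0:
  742 = 2 · 368 + 6
  368 = 61 · 6 + 2
  6 = 3 · 2 + 0
gcd(742, 368) = 2.
Track Bezout coefficients alongside the remainders: start with r₀ = 742 = a·1 + b·0 (s = 1, t = 0) and r₁ = 368 = a·0 + b·1 (s = 0, t = 1); each new remainder r_{k+1} = r_{k-1} − q_k·r_k inherits s_{k+1} = s_{k-1} − q_k·s_k, t_{k+1} = t_{k-1} − q_k·t_k, so r_k = a·s_k + b·t_k at every step:
  q = 2: r = 6, s = 1 − 2·0 = 1, t = 0 − 2·1 = -2  (check: 742·1 + 368·(-2) = 6)
  q = 61: r = 2, s = 0 − 61·1 = -61, t = 1 − 61·(-2) = 123  (check: 742·(-61) + 368·123 = 2)
The row with r = 2 (the gcd) gives the Bezout coefficients s = -61, t = 123.
Result: 742 · (-61) + 368 · (123) = 2.

gcd(742, 368) = 2; s = -61, t = 123 (check: 742·(-61) + 368·123 = 2).


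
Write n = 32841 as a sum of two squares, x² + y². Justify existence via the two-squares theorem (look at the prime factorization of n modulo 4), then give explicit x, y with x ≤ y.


Step 1: Factor n = 32841 = 3^2 · 41 · 89.
Step 2: Check the mod-4 condition on each prime factor: 3 ≡ 3 (mod 4), exponent 2 (must be even); 41 ≡ 1 (mod 4), exponent 1; 89 ≡ 1 (mod 4), exponent 1.
All primes ≡ 3 (mod 4) appear to even exponent (or don't appear), so by the two-squares theorem n IS expressible as a sum of two squares.
Step 3: Build a representation. Group n = k² · m with k = 3 and m = 41 · 89 = 3649 (a product of primes ≡ 1 (mod 4)); a representation of m scales to one of n via (k·x)² + (k·y)² = k²(x² + y²). Each prime p ≡ 1 (mod 4) is itself a sum of two squares; find a² by testing p − a² for a perfect square:
  41: 41 − 1² = 40, 41 − 2² = 37, 41 − 3² = 32, 41 − 4² = 25 = 5² ⇒ 41 = 4² + 5².
  89: 89 − 1² = 88, 89 − 2² = 85, 89 − 3² = 80, 89 − 4² = 73, 89 − 5² = 64 = 8² ⇒ 89 = 5² + 8².
  Combine using the Brahmagupta–Fibonacci identity (a² + b²)(c² + d²) = (ac − bd)² + (ad + bc)² = (ac + bd)² + (ad − bc)²:
  41 · 89 = 3649: from (4² + 5²)(5² + 8²), take (4·5 − 5·8, 4·8 + 5·5) = (20 − 40, 32 + 25) = (-20, 57); dropping signs (only squares matter) gives (20, 57); check 20² + 57² = 400 + 3249 = 3649 ✓.
  Scale by k = 3: (3·20, 3·57) = (60, 171).
Step 4: Order so x ≤ y and verify: 60² + 171² = 3600 + 29241 = 32841 = n. ✓

n = 32841 = 60² + 171² (one valid representation with x ≤ y).


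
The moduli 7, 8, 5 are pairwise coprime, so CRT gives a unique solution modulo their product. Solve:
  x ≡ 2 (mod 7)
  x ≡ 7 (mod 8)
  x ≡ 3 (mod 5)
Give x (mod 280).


Moduli 7, 8, 5 are pairwise coprime; by CRT there is a unique solution modulo M = 7 · 8 · 5 = 280.
Solve pairwise, accumulating the modulus:
  Start with x ≡ 2 (mod 7).
  Combine with x ≡ 7 (mod 8): since gcd(7, 8) = 1, we get a unique residue mod 56.
    Write x = 2 + 7·t and substitute into x ≡ 7 (mod 8): 7·t ≡ 7 − 2 = 5 (mod 8).
    The inverse of 7 mod 8 is 7 (since 7·7 = 49 = 6·8 + 1), so t ≡ 7·5 = 35 ≡ 3 (mod 8).
    Then x = 2 + 7·3 = 23, valid modulo lcm(7, 8) = 56: x ≡ 23 (mod 56).
  Combine with x ≡ 3 (mod 5): since gcd(56, 5) = 1, we get a unique residue mod 280.
    Write x = 23 + 56·t and substitute into x ≡ 3 (mod 5): 56·t ≡ 3 − 23 = -20 (mod 5).
    Reduce coefficients mod 5: 1·t ≡ 0 (mod 5).
    So t ≡ 0 (mod 5).
    Then x = 23 + 56·0 = 23, valid modulo lcm(56, 5) = 280: x ≡ 23 (mod 280).
Verify: 23 mod 7 = 2 ✓, 23 mod 8 = 7 ✓, 23 mod 5 = 3 ✓.

x ≡ 23 (mod 280).


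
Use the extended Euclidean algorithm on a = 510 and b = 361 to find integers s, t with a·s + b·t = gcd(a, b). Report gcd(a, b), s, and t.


Euclidean algorithm on (510, 361) — divide until remainder is 0:
  510 = 1 · 361 + 149
  361 = 2 · 149 + 63
  149 = 2 · 63 + 23
  63 = 2 · 23 + 17
  23 = 1 · 17 + 6
  17 = 2 · 6 + 5
  6 = 1 · 5 + 1
  5 = 5 · 1 + 0
gcd(510, 361) = 1.
Track Bezout coefficients alongside the remainders: start with r₀ = 510 = a·1 + b·0 (s = 1, t = 0) and r₁ = 361 = a·0 + b·1 (s = 0, t = 1); each new remainder r_{k+1} = r_{k-1} − q_k·r_k inherits s_{k+1} = s_{k-1} − q_k·s_k, t_{k+1} = t_{k-1} − q_k·t_k, so r_k = a·s_k + b·t_k at every step:
  q = 1: r = 149, s = 1 − 1·0 = 1, t = 0 − 1·1 = -1  (check: 510·1 + 361·(-1) = 149)
  q = 2: r = 63, s = 0 − 2·1 = -2, t = 1 − 2·(-1) = 3  (check: 510·(-2) + 361·3 = 63)
  q = 2: r = 23, s = 1 − 2·(-2) = 5, t = -1 − 2·3 = -7  (check: 510·5 + 361·(-7) = 23)
  q = 2: r = 17, s = -2 − 2·5 = -12, t = 3 − 2·(-7) = 17  (check: 510·(-12) + 361·17 = 17)
  q = 1: r = 6, s = 5 − 1·(-12) = 17, t = -7 − 1·17 = -24  (check: 510·17 + 361·(-24) = 6)
  q = 2: r = 5, s = -12 − 2·17 = -46, t = 17 − 2·(-24) = 65  (check: 510·(-46) + 361·65 = 5)
  q = 1: r = 1, s = 17 − 1·(-46) = 63, t = -24 − 1·65 = -89  (check: 510·63 + 361·(-89) = 1)
The row with r = 1 (the gcd) gives the Bezout coefficients s = 63, t = -89.
Result: 510 · (63) + 361 · (-89) = 1.

gcd(510, 361) = 1; s = 63, t = -89 (check: 510·63 + 361·(-89) = 1).


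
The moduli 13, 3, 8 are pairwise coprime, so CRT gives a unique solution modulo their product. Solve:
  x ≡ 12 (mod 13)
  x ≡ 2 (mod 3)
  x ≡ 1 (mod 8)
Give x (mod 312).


Moduli 13, 3, 8 are pairwise coprime; by CRT there is a unique solution modulo M = 13 · 3 · 8 = 312.
Solve pairwise, accumulating the modulus:
  Start with x ≡ 12 (mod 13).
  Combine with x ≡ 2 (mod 3): since gcd(13, 3) = 1, we get a unique residue mod 39.
    Write x = 12 + 13·t and substitute into x ≡ 2 (mod 3): 13·t ≡ 2 − 12 = -10 (mod 3).
    Reduce coefficients mod 3: 1·t ≡ 2 (mod 3).
    So t ≡ 2 (mod 3).
    Then x = 12 + 13·2 = 38, valid modulo lcm(13, 3) = 39: x ≡ 38 (mod 39).
  Combine with x ≡ 1 (mod 8): since gcd(39, 8) = 1, we get a unique residue mod 312.
    Write x = 38 + 39·t and substitute into x ≡ 1 (mod 8): 39·t ≡ 1 − 38 = -37 (mod 8).
    Reduce coefficients mod 8: 7·t ≡ 3 (mod 8).
    The inverse of 7 mod 8 is 7 (since 7·7 = 49 = 6·8 + 1), so t ≡ 7·3 = 21 ≡ 5 (mod 8).
    Then x = 38 + 39·5 = 233, valid modulo lcm(39, 8) = 312: x ≡ 233 (mod 312).
Verify: 233 mod 13 = 12 ✓, 233 mod 3 = 2 ✓, 233 mod 8 = 1 ✓.

x ≡ 233 (mod 312).


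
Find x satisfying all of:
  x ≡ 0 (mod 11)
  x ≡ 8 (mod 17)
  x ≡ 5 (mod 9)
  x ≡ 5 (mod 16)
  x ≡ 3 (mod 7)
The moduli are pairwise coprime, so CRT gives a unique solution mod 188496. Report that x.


Product of moduli M = 11 · 17 · 9 · 16 · 7 = 188496.
Merge one congruence at a time:
  Start: x ≡ 0 (mod 11).
  Combine with x ≡ 8 (mod 17); new modulus lcm = 187.
    Write x = 0 + 11·t and substitute into x ≡ 8 (mod 17): 11·t ≡ 8 − 0 = 8 (mod 17).
    The inverse of 11 mod 17 is 14 (since 11·14 = 154 = 9·17 + 1), so t ≡ 14·8 = 112 ≡ 10 (mod 17).
    Then x = 0 + 11·10 = 110, valid modulo lcm(11, 17) = 187: x ≡ 110 (mod 187).
  Combine with x ≡ 5 (mod 9); new modulus lcm = 1683.
    Write x = 110 + 187·t and substitute into x ≡ 5 (mod 9): 187·t ≡ 5 − 110 = -105 (mod 9).
    Reduce coefficients mod 9: 7·t ≡ 3 (mod 9).
    The inverse of 7 mod 9 is 4 (since 7·4 = 28 = 3·9 + 1), so t ≡ 4·3 = 12 ≡ 3 (mod 9).
    Then x = 110 + 187·3 = 671, valid modulo lcm(187, 9) = 1683: x ≡ 671 (mod 1683).
  Combine with x ≡ 5 (mod 16); new modulus lcm = 26928.
    Write x = 671 + 1683·t and substitute into x ≡ 5 (mod 16): 1683·t ≡ 5 − 671 = -666 (mod 16).
    Reduce coefficients mod 16: 3·t ≡ 6 (mod 16).
    The inverse of 3 mod 16 is 11 (since 3·11 = 33 = 2·16 + 1), so t ≡ 11·6 = 66 ≡ 2 (mod 16).
    Then x = 671 + 1683·2 = 4037, valid modulo lcm(1683, 16) = 26928: x ≡ 4037 (mod 26928).
  Combine with x ≡ 3 (mod 7); new modulus lcm = 188496.
    Write x = 4037 + 26928·t and substitute into x ≡ 3 (mod 7): 26928·t ≡ 3 − 4037 = -4034 (mod 7).
    Reduce coefficients mod 7: 6·t ≡ 5 (mod 7).
    The inverse of 6 mod 7 is 6 (since 6·6 = 36 = 5·7 + 1), so t ≡ 6·5 = 30 ≡ 2 (mod 7).
    Then x = 4037 + 26928·2 = 57893, valid modulo lcm(26928, 7) = 188496: x ≡ 57893 (mod 188496).
Verify against each original: 57893 mod 11 = 0, 57893 mod 17 = 8, 57893 mod 9 = 5, 57893 mod 16 = 5, 57893 mod 7 = 3.

x ≡ 57893 (mod 188496).


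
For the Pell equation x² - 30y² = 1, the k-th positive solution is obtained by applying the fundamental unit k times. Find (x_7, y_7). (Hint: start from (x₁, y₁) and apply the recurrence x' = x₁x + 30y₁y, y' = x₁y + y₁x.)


Step 1: Find the fundamental solution (x₁, y₁) of x² - 30y² = 1.
  Expand √30 as a continued fraction. a₀ = ⌊√30⌋ = 5; iterate m_{k+1} = d_k·a_k − m_k, d_{k+1} = (30 − m_{k+1}²)/d_k, a_{k+1} = ⌊(a₀ + m_{k+1})/d_{k+1}⌋ (starting m₀ = 0, d₀ = 1), with convergents p_k = a_k·p_{k-1} + p_{k-2}, q_k = a_k·q_{k-1} + q_{k-2} (p₋₁ = 1, q₋₁ = 0):
  k = 0: a₀ = 5; p₀/q₀ = 5/1; p₀² − 30·q₀² = 25 − 30 = -5.
  k = 1: m = 5, d = 5, a = ⌊(5 + 5)/5⌋ = 2; p/q = (2·5 + 1)/(2·1 + 0) = 11/2; p² − 30·q² = 121 − 120 = 1.
  The first convergent with p² − 30·q² = 1 gives the fundamental solution (x₁, y₁) = (11, 2).
Step 2: Apply the recurrence (x_{n+1}, y_{n+1}) = (x₁x_n + 30y₁y_n, x₁y_n + y₁x_n) repeatedly.
  From (x_1, y_1) = (11, 2): x_2 = 11·11 + 30·2·2 = 241; y_2 = 11·2 + 2·11 = 44.
  From (x_2, y_2) = (241, 44): x_3 = 11·241 + 30·2·44 = 5291; y_3 = 11·44 + 2·241 = 966.
  From (x_3, y_3) = (5291, 966): x_4 = 11·5291 + 30·2·966 = 116161; y_4 = 11·966 + 2·5291 = 21208.
  From (x_4, y_4) = (116161, 21208): x_5 = 11·116161 + 30·2·21208 = 2550251; y_5 = 11·21208 + 2·116161 = 465610.
  From (x_5, y_5) = (2550251, 465610): x_6 = 11·2550251 + 30·2·465610 = 55989361; y_6 = 11·465610 + 2·2550251 = 10222212.
  From (x_6, y_6) = (55989361, 10222212): x_7 = 11·55989361 + 30·2·10222212 = 1229215691; y_7 = 11·10222212 + 2·55989361 = 224423054.
Step 3: Verify x_7² - 30·y_7² = 1510971215000607481 - 1510971215000607480 = 1 (should be 1). ✓

(x_1, y_1) = (11, 2); (x_7, y_7) = (1229215691, 224423054).


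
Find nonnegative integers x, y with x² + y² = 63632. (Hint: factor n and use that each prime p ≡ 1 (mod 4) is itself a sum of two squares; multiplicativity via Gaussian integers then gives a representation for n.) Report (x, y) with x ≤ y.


Step 1: Factor n = 63632 = 2^4 · 41 · 97.
Step 2: Check the mod-4 condition on each prime factor: 2 = 2 (special); 41 ≡ 1 (mod 4), exponent 1; 97 ≡ 1 (mod 4), exponent 1.
All primes ≡ 3 (mod 4) appear to even exponent (or don't appear), so by the two-squares theorem n IS expressible as a sum of two squares.
Step 3: Build a representation. Group n = k² · m with k = 4 and m = 41 · 97 = 3977 (a product of primes ≡ 1 (mod 4)); a representation of m scales to one of n via (k·x)² + (k·y)² = k²(x² + y²). Each prime p ≡ 1 (mod 4) is itself a sum of two squares; find a² by testing p − a² for a perfect square:
  41: 41 − 1² = 40, 41 − 2² = 37, 41 − 3² = 32, 41 − 4² = 25 = 5² ⇒ 41 = 4² + 5².
  97: 97 − 1² = 96, 97 − 2² = 93, 97 − 3² = 88, 97 − 4² = 81 = 9² ⇒ 97 = 4² + 9².
  Combine using the Brahmagupta–Fibonacci identity (a² + b²)(c² + d²) = (ac − bd)² + (ad + bc)² = (ac + bd)² + (ad − bc)²:
  41 · 97 = 3977: from (4² + 5²)(4² + 9²), take (4·4 − 5·9, 4·9 + 5·4) = (16 − 45, 36 + 20) = (-29, 56); dropping signs (only squares matter) gives (29, 56); check 29² + 56² = 841 + 3136 = 3977 ✓.
  Scale by k = 4: (4·29, 4·56) = (116, 224).
Step 4: Order so x ≤ y and verify: 116² + 224² = 13456 + 50176 = 63632 = n. ✓

n = 63632 = 116² + 224² (one valid representation with x ≤ y).


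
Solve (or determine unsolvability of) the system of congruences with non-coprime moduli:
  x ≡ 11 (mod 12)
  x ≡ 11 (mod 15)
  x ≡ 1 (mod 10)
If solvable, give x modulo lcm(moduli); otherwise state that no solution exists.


Moduli 12, 15, 10 are not pairwise coprime, so CRT works modulo lcm(m_i) when all pairwise compatibility conditions hold.
Pairwise compatibility: gcd(m_i, m_j) must divide a_i - a_j for every pair.
Merge one congruence at a time:
  Start: x ≡ 11 (mod 12).
  Combine with x ≡ 11 (mod 15): gcd(12, 15) = 3; 11 - 11 = 0, which IS divisible by 3, so compatible.
    Write x = 11 + 12·t and substitute into x ≡ 11 (mod 15): 12·t ≡ 11 − 11 = 0 (mod 15).
    Divide the congruence (and modulus) by g = 3: 4·t ≡ 0 (mod 5).
    The inverse of 4 mod 5 is 4 (since 4·4 = 16 = 3·5 + 1), so t ≡ 4·0 = 0 ≡ 0 (mod 5).
    Then x = 11 + 12·0 = 11, valid modulo lcm(12, 15) = 60: x ≡ 11 (mod 60).
  Combine with x ≡ 1 (mod 10): gcd(60, 10) = 10; 1 - 11 = -10, which IS divisible by 10, so compatible.
    Write x = 11 + 60·t and substitute into x ≡ 1 (mod 10): 60·t ≡ 1 − 11 = -10 (mod 10).
    Divide the congruence (and modulus) by g = 10: 6·t ≡ -1 (mod 1).
    Modulo 1 every t works; take t = 0.
    Then x = 11 + 60·0 = 11, valid modulo lcm(60, 10) = 60: x ≡ 11 (mod 60).
Verify: 11 mod 12 = 11, 11 mod 15 = 11, 11 mod 10 = 1.

x ≡ 11 (mod 60).


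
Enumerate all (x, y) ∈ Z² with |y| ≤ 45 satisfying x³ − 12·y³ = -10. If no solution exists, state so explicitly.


The equation is x³ - 12y³ = -10. For fixed y, x³ = 12·y³ − 10, so a solution requires the RHS to be a perfect cube.
Strategy: iterate y from -45 to 45, compute RHS = 12·y³ − 10, and check whether it is a (positive or negative) perfect cube.
Check small values of y:
  y = 0: RHS = -10 is not a perfect cube.
  y = 1: RHS = 2 is not a perfect cube.
  y = -1: RHS = -22 is not a perfect cube.
  y = 2: RHS = 86 is not a perfect cube.
  y = -2: RHS = -106 is not a perfect cube.
  y = 3: RHS = 314 is not a perfect cube.
  y = -3: RHS = -334 is not a perfect cube.
Continuing the search up to |y| = 45 finds no solutions either.
No (x, y) in the scanned range satisfies the equation.

No integer solutions with |y| ≤ 45.


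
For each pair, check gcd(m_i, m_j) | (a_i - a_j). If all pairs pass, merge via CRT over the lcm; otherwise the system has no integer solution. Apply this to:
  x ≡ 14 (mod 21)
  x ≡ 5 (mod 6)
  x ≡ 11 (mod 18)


Moduli 21, 6, 18 are not pairwise coprime, so CRT works modulo lcm(m_i) when all pairwise compatibility conditions hold.
Pairwise compatibility: gcd(m_i, m_j) must divide a_i - a_j for every pair.
Merge one congruence at a time:
  Start: x ≡ 14 (mod 21).
  Combine with x ≡ 5 (mod 6): gcd(21, 6) = 3; 5 - 14 = -9, which IS divisible by 3, so compatible.
    Write x = 14 + 21·t and substitute into x ≡ 5 (mod 6): 21·t ≡ 5 − 14 = -9 (mod 6).
    Divide the congruence (and modulus) by g = 3: 7·t ≡ -3 (mod 2).
    Reduce coefficients mod 2: 1·t ≡ 1 (mod 2).
    So t ≡ 1 (mod 2).
    Then x = 14 + 21·1 = 35, valid modulo lcm(21, 6) = 42: x ≡ 35 (mod 42).
  Combine with x ≡ 11 (mod 18): gcd(42, 18) = 6; 11 - 35 = -24, which IS divisible by 6, so compatible.
    Write x = 35 + 42·t and substitute into x ≡ 11 (mod 18): 42·t ≡ 11 − 35 = -24 (mod 18).
    Divide the congruence (and modulus) by g = 6: 7·t ≡ -4 (mod 3).
    Reduce coefficients mod 3: 1·t ≡ 2 (mod 3).
    So t ≡ 2 (mod 3).
    Then x = 35 + 42·2 = 119, valid modulo lcm(42, 18) = 126: x ≡ 119 (mod 126).
Verify: 119 mod 21 = 14, 119 mod 6 = 5, 119 mod 18 = 11.

x ≡ 119 (mod 126).


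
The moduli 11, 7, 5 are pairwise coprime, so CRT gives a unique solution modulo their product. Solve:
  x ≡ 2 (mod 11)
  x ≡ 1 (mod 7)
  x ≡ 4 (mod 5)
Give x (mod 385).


Moduli 11, 7, 5 are pairwise coprime; by CRT there is a unique solution modulo M = 11 · 7 · 5 = 385.
Solve pairwise, accumulating the modulus:
  Start with x ≡ 2 (mod 11).
  Combine with x ≡ 1 (mod 7): since gcd(11, 7) = 1, we get a unique residue mod 77.
    Write x = 2 + 11·t and substitute into x ≡ 1 (mod 7): 11·t ≡ 1 − 2 = -1 (mod 7).
    Reduce coefficients mod 7: 4·t ≡ 6 (mod 7).
    The inverse of 4 mod 7 is 2 (since 4·2 = 8 = 1·7 + 1), so t ≡ 2·6 = 12 ≡ 5 (mod 7).
    Then x = 2 + 11·5 = 57, valid modulo lcm(11, 7) = 77: x ≡ 57 (mod 77).
  Combine with x ≡ 4 (mod 5): since gcd(77, 5) = 1, we get a unique residue mod 385.
    Write x = 57 + 77·t and substitute into x ≡ 4 (mod 5): 77·t ≡ 4 − 57 = -53 (mod 5).
    Reduce coefficients mod 5: 2·t ≡ 2 (mod 5).
    The inverse of 2 mod 5 is 3 (since 2·3 = 6 = 1·5 + 1), so t ≡ 3·2 = 6 ≡ 1 (mod 5).
    Then x = 57 + 77·1 = 134, valid modulo lcm(77, 5) = 385: x ≡ 134 (mod 385).
Verify: 134 mod 11 = 2 ✓, 134 mod 7 = 1 ✓, 134 mod 5 = 4 ✓.

x ≡ 134 (mod 385).


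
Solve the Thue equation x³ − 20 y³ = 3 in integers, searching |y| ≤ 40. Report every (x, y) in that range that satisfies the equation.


The equation is x³ - 20y³ = 3. For fixed y, x³ = 20·y³ + 3, so a solution requires the RHS to be a perfect cube.
Strategy: iterate y from -40 to 40, compute RHS = 20·y³ + 3, and check whether it is a (positive or negative) perfect cube.
Check small values of y:
  y = 0: RHS = 3 is not a perfect cube.
  y = 1: RHS = 23 is not a perfect cube.
  y = -1: RHS = -17 is not a perfect cube.
  y = 2: RHS = 163 is not a perfect cube.
  y = -2: RHS = -157 is not a perfect cube.
  y = 3: RHS = 543 is not a perfect cube.
  y = -3: RHS = -537 is not a perfect cube.
Continuing the search up to |y| = 40 finds no solutions either.
No (x, y) in the scanned range satisfies the equation.

No integer solutions with |y| ≤ 40.


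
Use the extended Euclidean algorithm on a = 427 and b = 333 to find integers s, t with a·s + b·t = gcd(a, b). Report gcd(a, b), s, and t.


Euclidean algorithm on (427, 333) — divide until remainder is 0:
  427 = 1 · 333 + 94
  333 = 3 · 94 + 51
  94 = 1 · 51 + 43
  51 = 1 · 43 + 8
  43 = 5 · 8 + 3
  8 = 2 · 3 + 2
  3 = 1 · 2 + 1
  2 = 2 · 1 + 0
gcd(427, 333) = 1.
Track Bezout coefficients alongside the remainders: start with r₀ = 427 = a·1 + b·0 (s = 1, t = 0) and r₁ = 333 = a·0 + b·1 (s = 0, t = 1); each new remainder r_{k+1} = r_{k-1} − q_k·r_k inherits s_{k+1} = s_{k-1} − q_k·s_k, t_{k+1} = t_{k-1} − q_k·t_k, so r_k = a·s_k + b·t_k at every step:
  q = 1: r = 94, s = 1 − 1·0 = 1, t = 0 − 1·1 = -1  (check: 427·1 + 333·(-1) = 94)
  q = 3: r = 51, s = 0 − 3·1 = -3, t = 1 − 3·(-1) = 4  (check: 427·(-3) + 333·4 = 51)
  q = 1: r = 43, s = 1 − 1·(-3) = 4, t = -1 − 1·4 = -5  (check: 427·4 + 333·(-5) = 43)
  q = 1: r = 8, s = -3 − 1·4 = -7, t = 4 − 1·(-5) = 9  (check: 427·(-7) + 333·9 = 8)
  q = 5: r = 3, s = 4 − 5·(-7) = 39, t = -5 − 5·9 = -50  (check: 427·39 + 333·(-50) = 3)
  q = 2: r = 2, s = -7 − 2·39 = -85, t = 9 − 2·(-50) = 109  (check: 427·(-85) + 333·109 = 2)
  q = 1: r = 1, s = 39 − 1·(-85) = 124, t = -50 − 1·109 = -159  (check: 427·124 + 333·(-159) = 1)
The row with r = 1 (the gcd) gives the Bezout coefficients s = 124, t = -159.
Result: 427 · (124) + 333 · (-159) = 1.

gcd(427, 333) = 1; s = 124, t = -159 (check: 427·124 + 333·(-159) = 1).


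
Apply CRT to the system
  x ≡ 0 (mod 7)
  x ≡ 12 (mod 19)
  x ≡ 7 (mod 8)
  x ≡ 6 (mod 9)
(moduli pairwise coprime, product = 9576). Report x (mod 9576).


Product of moduli M = 7 · 19 · 8 · 9 = 9576.
Merge one congruence at a time:
  Start: x ≡ 0 (mod 7).
  Combine with x ≡ 12 (mod 19); new modulus lcm = 133.
    Write x = 0 + 7·t and substitute into x ≡ 12 (mod 19): 7·t ≡ 12 − 0 = 12 (mod 19).
    The inverse of 7 mod 19 is 11 (since 7·11 = 77 = 4·19 + 1), so t ≡ 11·12 = 132 ≡ 18 (mod 19).
    Then x = 0 + 7·18 = 126, valid modulo lcm(7, 19) = 133: x ≡ 126 (mod 133).
  Combine with x ≡ 7 (mod 8); new modulus lcm = 1064.
    Write x = 126 + 133·t and substitute into x ≡ 7 (mod 8): 133·t ≡ 7 − 126 = -119 (mod 8).
    Reduce coefficients mod 8: 5·t ≡ 1 (mod 8).
    The inverse of 5 mod 8 is 5 (since 5·5 = 25 = 3·8 + 1), so t ≡ 5·1 = 5 ≡ 5 (mod 8).
    Then x = 126 + 133·5 = 791, valid modulo lcm(133, 8) = 1064: x ≡ 791 (mod 1064).
  Combine with x ≡ 6 (mod 9); new modulus lcm = 9576.
    Write x = 791 + 1064·t and substitute into x ≡ 6 (mod 9): 1064·t ≡ 6 − 791 = -785 (mod 9).
    Reduce coefficients mod 9: 2·t ≡ 7 (mod 9).
    The inverse of 2 mod 9 is 5 (since 2·5 = 10 = 1·9 + 1), so t ≡ 5·7 = 35 ≡ 8 (mod 9).
    Then x = 791 + 1064·8 = 9303, valid modulo lcm(1064, 9) = 9576: x ≡ 9303 (mod 9576).
Verify against each original: 9303 mod 7 = 0, 9303 mod 19 = 12, 9303 mod 8 = 7, 9303 mod 9 = 6.

x ≡ 9303 (mod 9576).


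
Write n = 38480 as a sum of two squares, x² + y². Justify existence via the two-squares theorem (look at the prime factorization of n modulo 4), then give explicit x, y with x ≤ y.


Step 1: Factor n = 38480 = 2^4 · 5 · 13 · 37.
Step 2: Check the mod-4 condition on each prime factor: 2 = 2 (special); 5 ≡ 1 (mod 4), exponent 1; 13 ≡ 1 (mod 4), exponent 1; 37 ≡ 1 (mod 4), exponent 1.
All primes ≡ 3 (mod 4) appear to even exponent (or don't appear), so by the two-squares theorem n IS expressible as a sum of two squares.
Step 3: Build a representation. Group n = k² · m with k = 4 and m = 5 · 13 · 37 = 2405 (a product of primes ≡ 1 (mod 4)); a representation of m scales to one of n via (k·x)² + (k·y)² = k²(x² + y²). Each prime p ≡ 1 (mod 4) is itself a sum of two squares; find a² by testing p − a² for a perfect square:
  5: 5 − 1² = 4 = 2² ⇒ 5 = 1² + 2².
  13: 13 − 1² = 12, 13 − 2² = 9 = 3² ⇒ 13 = 2² + 3².
  37: 37 − 1² = 36 = 6² ⇒ 37 = 1² + 6².
  Combine using the Brahmagupta–Fibonacci identity (a² + b²)(c² + d²) = (ac − bd)² + (ad + bc)² = (ac + bd)² + (ad − bc)²:
  5 · 13 = 65: from (1² + 2²)(2² + 3²), take (1·2 − 2·3, 1·3 + 2·2) = (2 − 6, 3 + 4) = (-4, 7); dropping signs (only squares matter) gives (4, 7); check 4² + 7² = 16 + 49 = 65 ✓.
  65 · 37 = 2405: from (4² + 7²)(1² + 6²), take (4·1 − 7·6, 4·6 + 7·1) = (4 − 42, 24 + 7) = (-38, 31); dropping signs (only squares matter) gives (38, 31); check 38² + 31² = 1444 + 961 = 2405 ✓.
  Scale by k = 4: (4·38, 4·31) = (152, 124).
Step 4: Order so x ≤ y and verify: 124² + 152² = 15376 + 23104 = 38480 = n. ✓

n = 38480 = 124² + 152² (one valid representation with x ≤ y).


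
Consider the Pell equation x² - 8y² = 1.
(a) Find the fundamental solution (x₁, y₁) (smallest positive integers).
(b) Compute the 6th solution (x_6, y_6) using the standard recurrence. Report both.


Step 1: Find the fundamental solution (x₁, y₁) of x² - 8y² = 1.
  Expand √8 as a continued fraction. a₀ = ⌊√8⌋ = 2; iterate m_{k+1} = d_k·a_k − m_k, d_{k+1} = (8 − m_{k+1}²)/d_k, a_{k+1} = ⌊(a₀ + m_{k+1})/d_{k+1}⌋ (starting m₀ = 0, d₀ = 1), with convergents p_k = a_k·p_{k-1} + p_{k-2}, q_k = a_k·q_{k-1} + q_{k-2} (p₋₁ = 1, q₋₁ = 0):
  k = 0: a₀ = 2; p₀/q₀ = 2/1; p₀² − 8·q₀² = 4 − 8 = -4.
  k = 1: m = 2, d = 4, a = ⌊(2 + 2)/4⌋ = 1; p/q = (1·2 + 1)/(1·1 + 0) = 3/1; p² − 8·q² = 9 − 8 = 1.
  The first convergent with p² − 8·q² = 1 gives the fundamental solution (x₁, y₁) = (3, 1).
Step 2: Apply the recurrence (x_{n+1}, y_{n+1}) = (x₁x_n + 8y₁y_n, x₁y_n + y₁x_n) repeatedly.
  From (x_1, y_1) = (3, 1): x_2 = 3·3 + 8·1·1 = 17; y_2 = 3·1 + 1·3 = 6.
  From (x_2, y_2) = (17, 6): x_3 = 3·17 + 8·1·6 = 99; y_3 = 3·6 + 1·17 = 35.
  From (x_3, y_3) = (99, 35): x_4 = 3·99 + 8·1·35 = 577; y_4 = 3·35 + 1·99 = 204.
  From (x_4, y_4) = (577, 204): x_5 = 3·577 + 8·1·204 = 3363; y_5 = 3·204 + 1·577 = 1189.
  From (x_5, y_5) = (3363, 1189): x_6 = 3·3363 + 8·1·1189 = 19601; y_6 = 3·1189 + 1·3363 = 6930.
Step 3: Verify x_6² - 8·y_6² = 384199201 - 384199200 = 1 (should be 1). ✓

(x_1, y_1) = (3, 1); (x_6, y_6) = (19601, 6930).


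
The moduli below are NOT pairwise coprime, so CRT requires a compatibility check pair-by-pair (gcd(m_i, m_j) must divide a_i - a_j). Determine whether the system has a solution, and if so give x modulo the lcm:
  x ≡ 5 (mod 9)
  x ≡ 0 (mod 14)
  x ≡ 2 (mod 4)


Moduli 9, 14, 4 are not pairwise coprime, so CRT works modulo lcm(m_i) when all pairwise compatibility conditions hold.
Pairwise compatibility: gcd(m_i, m_j) must divide a_i - a_j for every pair.
Merge one congruence at a time:
  Start: x ≡ 5 (mod 9).
  Combine with x ≡ 0 (mod 14): gcd(9, 14) = 1; 0 - 5 = -5, which IS divisible by 1, so compatible.
    Write x = 5 + 9·t and substitute into x ≡ 0 (mod 14): 9·t ≡ 0 − 5 = -5 (mod 14).
    Reduce coefficients mod 14: 9·t ≡ 9 (mod 14).
    The inverse of 9 mod 14 is 11 (since 9·11 = 99 = 7·14 + 1), so t ≡ 11·9 = 99 ≡ 1 (mod 14).
    Then x = 5 + 9·1 = 14, valid modulo lcm(9, 14) = 126: x ≡ 14 (mod 126).
  Combine with x ≡ 2 (mod 4): gcd(126, 4) = 2; 2 - 14 = -12, which IS divisible by 2, so compatible.
    Write x = 14 + 126·t and substitute into x ≡ 2 (mod 4): 126·t ≡ 2 − 14 = -12 (mod 4).
    Divide the congruence (and modulus) by g = 2: 63·t ≡ -6 (mod 2).
    Reduce coefficients mod 2: 1·t ≡ 0 (mod 2).
    So t ≡ 0 (mod 2).
    Then x = 14 + 126·0 = 14, valid modulo lcm(126, 4) = 252: x ≡ 14 (mod 252).
Verify: 14 mod 9 = 5, 14 mod 14 = 0, 14 mod 4 = 2.

x ≡ 14 (mod 252).


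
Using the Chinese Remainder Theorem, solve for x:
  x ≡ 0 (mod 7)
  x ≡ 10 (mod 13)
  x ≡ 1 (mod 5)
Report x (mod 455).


Moduli 7, 13, 5 are pairwise coprime; by CRT there is a unique solution modulo M = 7 · 13 · 5 = 455.
Solve pairwise, accumulating the modulus:
  Start with x ≡ 0 (mod 7).
  Combine with x ≡ 10 (mod 13): since gcd(7, 13) = 1, we get a unique residue mod 91.
    Write x = 0 + 7·t and substitute into x ≡ 10 (mod 13): 7·t ≡ 10 − 0 = 10 (mod 13).
    The inverse of 7 mod 13 is 2 (since 7·2 = 14 = 1·13 + 1), so t ≡ 2·10 = 20 ≡ 7 (mod 13).
    Then x = 0 + 7·7 = 49, valid modulo lcm(7, 13) = 91: x ≡ 49 (mod 91).
  Combine with x ≡ 1 (mod 5): since gcd(91, 5) = 1, we get a unique residue mod 455.
    Write x = 49 + 91·t and substitute into x ≡ 1 (mod 5): 91·t ≡ 1 − 49 = -48 (mod 5).
    Reduce coefficients mod 5: 1·t ≡ 2 (mod 5).
    So t ≡ 2 (mod 5).
    Then x = 49 + 91·2 = 231, valid modulo lcm(91, 5) = 455: x ≡ 231 (mod 455).
Verify: 231 mod 7 = 0 ✓, 231 mod 13 = 10 ✓, 231 mod 5 = 1 ✓.

x ≡ 231 (mod 455).


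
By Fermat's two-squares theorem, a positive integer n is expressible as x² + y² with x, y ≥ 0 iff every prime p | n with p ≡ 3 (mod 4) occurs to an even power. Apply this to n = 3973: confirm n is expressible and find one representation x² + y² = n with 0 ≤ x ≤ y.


Step 1: Factor n = 3973 = 29 · 137.
Step 2: Check the mod-4 condition on each prime factor: 29 ≡ 1 (mod 4), exponent 1; 137 ≡ 1 (mod 4), exponent 1.
All primes ≡ 3 (mod 4) appear to even exponent (or don't appear), so by the two-squares theorem n IS expressible as a sum of two squares.
Step 3: Build a representation. Here n = 29 · 137 is a product of primes ≡ 1 (mod 4). Each prime p ≡ 1 (mod 4) is itself a sum of two squares; find a² by testing p − a² for a perfect square:
  29: 29 − 1² = 28, 29 − 2² = 25 = 5² ⇒ 29 = 2² + 5².
  137: 137 − 1² = 136, 137 − 2² = 133, 137 − 3² = 128, 137 − 4² = 121 = 11² ⇒ 137 = 4² + 11².
  Combine using the Brahmagupta–Fibonacci identity (a² + b²)(c² + d²) = (ac − bd)² + (ad + bc)² = (ac + bd)² + (ad − bc)²:
  29 · 137 = 3973: from (2² + 5²)(4² + 11²), take (2·4 − 5·11, 2·11 + 5·4) = (8 − 55, 22 + 20) = (-47, 42); dropping signs (only squares matter) gives (47, 42); check 47² + 42² = 2209 + 1764 = 3973 ✓.
Step 4: Order so x ≤ y and verify: 42² + 47² = 1764 + 2209 = 3973 = n. ✓

n = 3973 = 42² + 47² (one valid representation with x ≤ y).


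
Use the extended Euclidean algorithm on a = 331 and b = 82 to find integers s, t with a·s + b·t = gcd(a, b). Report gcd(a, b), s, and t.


Euclidean algorithm on (331, 82) — divide until remainder is 0:
  331 = 4 · 82 + 3
  82 = 27 · 3 + 1
  3 = 3 · 1 + 0
gcd(331, 82) = 1.
Track Bezout coefficients alongside the remainders: start with r₀ = 331 = a·1 + b·0 (s = 1, t = 0) and r₁ = 82 = a·0 + b·1 (s = 0, t = 1); each new remainder r_{k+1} = r_{k-1} − q_k·r_k inherits s_{k+1} = s_{k-1} − q_k·s_k, t_{k+1} = t_{k-1} − q_k·t_k, so r_k = a·s_k + b·t_k at every step:
  q = 4: r = 3, s = 1 − 4·0 = 1, t = 0 − 4·1 = -4  (check: 331·1 + 82·(-4) = 3)
  q = 27: r = 1, s = 0 − 27·1 = -27, t = 1 − 27·(-4) = 109  (check: 331·(-27) + 82·109 = 1)
The row with r = 1 (the gcd) gives the Bezout coefficients s = -27, t = 109.
Result: 331 · (-27) + 82 · (109) = 1.

gcd(331, 82) = 1; s = -27, t = 109 (check: 331·(-27) + 82·109 = 1).


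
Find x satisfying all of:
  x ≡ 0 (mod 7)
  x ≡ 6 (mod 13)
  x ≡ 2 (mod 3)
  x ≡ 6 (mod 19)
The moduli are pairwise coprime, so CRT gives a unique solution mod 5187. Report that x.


Product of moduli M = 7 · 13 · 3 · 19 = 5187.
Merge one congruence at a time:
  Start: x ≡ 0 (mod 7).
  Combine with x ≡ 6 (mod 13); new modulus lcm = 91.
    Write x = 0 + 7·t and substitute into x ≡ 6 (mod 13): 7·t ≡ 6 − 0 = 6 (mod 13).
    The inverse of 7 mod 13 is 2 (since 7·2 = 14 = 1·13 + 1), so t ≡ 2·6 = 12 ≡ 12 (mod 13).
    Then x = 0 + 7·12 = 84, valid modulo lcm(7, 13) = 91: x ≡ 84 (mod 91).
  Combine with x ≡ 2 (mod 3); new modulus lcm = 273.
    Write x = 84 + 91·t and substitute into x ≡ 2 (mod 3): 91·t ≡ 2 − 84 = -82 (mod 3).
    Reduce coefficients mod 3: 1·t ≡ 2 (mod 3).
    So t ≡ 2 (mod 3).
    Then x = 84 + 91·2 = 266, valid modulo lcm(91, 3) = 273: x ≡ 266 (mod 273).
  Combine with x ≡ 6 (mod 19); new modulus lcm = 5187.
    Write x = 266 + 273·t and substitute into x ≡ 6 (mod 19): 273·t ≡ 6 − 266 = -260 (mod 19).
    Reduce coefficients mod 19: 7·t ≡ 6 (mod 19).
    The inverse of 7 mod 19 is 11 (since 7·11 = 77 = 4·19 + 1), so t ≡ 11·6 = 66 ≡ 9 (mod 19).
    Then x = 266 + 273·9 = 2723, valid modulo lcm(273, 19) = 5187: x ≡ 2723 (mod 5187).
Verify against each original: 2723 mod 7 = 0, 2723 mod 13 = 6, 2723 mod 3 = 2, 2723 mod 19 = 6.

x ≡ 2723 (mod 5187).


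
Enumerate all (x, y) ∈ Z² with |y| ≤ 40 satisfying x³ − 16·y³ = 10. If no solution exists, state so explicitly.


The equation is x³ - 16y³ = 10. For fixed y, x³ = 16·y³ + 10, so a solution requires the RHS to be a perfect cube.
Strategy: iterate y from -40 to 40, compute RHS = 16·y³ + 10, and check whether it is a (positive or negative) perfect cube.
Check small values of y:
  y = 0: RHS = 10 is not a perfect cube.
  y = 1: RHS = 26 is not a perfect cube.
  y = -1: RHS = -6 is not a perfect cube.
  y = 2: RHS = 138 is not a perfect cube.
  y = -2: RHS = -118 is not a perfect cube.
  y = 3: RHS = 442 is not a perfect cube.
  y = -3: RHS = -422 is not a perfect cube.
Continuing the search up to |y| = 40 finds no solutions either.
No (x, y) in the scanned range satisfies the equation.

No integer solutions with |y| ≤ 40.


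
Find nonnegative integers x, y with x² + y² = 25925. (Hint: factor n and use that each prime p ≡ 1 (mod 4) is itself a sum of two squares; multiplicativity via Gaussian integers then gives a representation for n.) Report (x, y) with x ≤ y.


Step 1: Factor n = 25925 = 5^2 · 17 · 61.
Step 2: Check the mod-4 condition on each prime factor: 5 ≡ 1 (mod 4), exponent 2; 17 ≡ 1 (mod 4), exponent 1; 61 ≡ 1 (mod 4), exponent 1.
All primes ≡ 3 (mod 4) appear to even exponent (or don't appear), so by the two-squares theorem n IS expressible as a sum of two squares.
Step 3: Build a representation. Group n = k² · m with k = 5 and m = 17 · 61 = 1037 (a product of primes ≡ 1 (mod 4)); a representation of m scales to one of n via (k·x)² + (k·y)² = k²(x² + y²). Each prime p ≡ 1 (mod 4) is itself a sum of two squares; find a² by testing p − a² for a perfect square:
  17: 17 − 1² = 16 = 4² ⇒ 17 = 1² + 4².
  61: 61 − 1² = 60, 61 − 2² = 57, 61 − 3² = 52, 61 − 4² = 45, 61 − 5² = 36 = 6² ⇒ 61 = 5² + 6².
  Combine using the Brahmagupta–Fibonacci identity (a² + b²)(c² + d²) = (ac − bd)² + (ad + bc)² = (ac + bd)² + (ad − bc)²:
  17 · 61 = 1037: from (1² + 4²)(5² + 6²), take (1·5 − 4·6, 1·6 + 4·5) = (5 − 24, 6 + 20) = (-19, 26); dropping signs (only squares matter) gives (19, 26); check 19² + 26² = 361 + 676 = 1037 ✓.
  Scale by k = 5: (5·19, 5·26) = (95, 130).
Step 4: Order so x ≤ y and verify: 95² + 130² = 9025 + 16900 = 25925 = n. ✓

n = 25925 = 95² + 130² (one valid representation with x ≤ y).
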